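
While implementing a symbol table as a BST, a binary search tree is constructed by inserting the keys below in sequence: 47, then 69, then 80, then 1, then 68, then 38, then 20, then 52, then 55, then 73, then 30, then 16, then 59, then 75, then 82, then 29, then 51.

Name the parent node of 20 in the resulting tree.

38

Insert 47: tree is empty, so 47 becomes the root.
Insert 69: 69 > 47 → go right. Place as right child of 47.
Insert 80: 80 > 47 → go right; 80 > 69 → go right. Place as right child of 69.
Insert 1: 1 < 47 → go left. Place as left child of 47.
Insert 68: 68 > 47 → go right; 68 < 69 → go left. Place as left child of 69.
Insert 38: 38 < 47 → go left; 38 > 1 → go right. Place as right child of 1.
Insert 20: 20 < 47 → go left; 20 > 1 → go right; 20 < 38 → go left. Place as left child of 38.
Insert 52: 52 > 47 → go right; 52 < 69 → go left; 52 < 68 → go left. Place as left child of 68.
Insert 55: 55 > 47 → go right; 55 < 69 → go left; 55 < 68 → go left; 55 > 52 → go right. Place as right child of 52.
Insert 73: 73 > 47 → go right; 73 > 69 → go right; 73 < 80 → go left. Place as left child of 80.
Insert 30: 30 < 47 → go left; 30 > 1 → go right; 30 < 38 → go left; 30 > 20 → go right. Place as right child of 20.
Insert 16: 16 < 47 → go left; 16 > 1 → go right; 16 < 38 → go left; 16 < 20 → go left. Place as left child of 20.
Insert 59: 59 > 47 → go right; 59 < 69 → go left; 59 < 68 → go left; 59 > 52 → go right; 59 > 55 → go right. Place as right child of 55.
Insert 75: 75 > 47 → go right; 75 > 69 → go right; 75 < 80 → go left; 75 > 73 → go right. Place as right child of 73.
Insert 82: 82 > 47 → go right; 82 > 69 → go right; 82 > 80 → go right. Place as right child of 80.
Insert 29: 29 < 47 → go left; 29 > 1 → go right; 29 < 38 → go left; 29 > 20 → go right; 29 < 30 → go left. Place as left child of 30.
Insert 51: 51 > 47 → go right; 51 < 69 → go left; 51 < 68 → go left; 51 < 52 → go left. Place as left child of 52.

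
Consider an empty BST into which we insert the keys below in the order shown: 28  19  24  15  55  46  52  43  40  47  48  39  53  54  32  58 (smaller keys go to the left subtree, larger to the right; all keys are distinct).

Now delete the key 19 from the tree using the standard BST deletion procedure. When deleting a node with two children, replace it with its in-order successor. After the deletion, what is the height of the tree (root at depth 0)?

6

28: root
19: left child of 28 (depth 1)
24: right child of 19 (depth 2)
15: left child of 19 (depth 2)
55: right child of 28 (depth 1)
46: left child of 55 (depth 2)
52: right child of 46 (depth 3)
43: left child of 46 (depth 3)
40: left child of 43 (depth 4)
47: left child of 52 (depth 4)
48: right child of 47 (depth 5)
39: left child of 40 (depth 5)
53: right child of 52 (depth 4)
54: right child of 53 (depth 5)
32: left child of 39 (depth 6)
58: right child of 55 (depth 2)

Delete 19 (two children — replace with in-order successor).
After deletion, deepest node is 32 at depth 6.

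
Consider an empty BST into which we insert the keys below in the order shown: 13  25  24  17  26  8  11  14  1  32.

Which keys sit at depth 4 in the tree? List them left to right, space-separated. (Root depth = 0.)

13: root
25: right child of 13 (depth 1)
24: left child of 25 (depth 2)
17: left child of 24 (depth 3)
26: right child of 25 (depth 2)
8: left child of 13 (depth 1)
11: right child of 8 (depth 2)
14: left child of 17 (depth 4)
1: left child of 8 (depth 2)
32: right child of 26 (depth 3)

14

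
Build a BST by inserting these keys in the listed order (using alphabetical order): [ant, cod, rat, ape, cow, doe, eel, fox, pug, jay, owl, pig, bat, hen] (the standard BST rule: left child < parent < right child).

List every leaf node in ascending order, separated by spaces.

ant: root
cod: right child of ant (depth 1)
rat: right child of cod (depth 2)
ape: left child of cod (depth 2)
cow: left child of rat (depth 3)
doe: right child of cow (depth 4)
eel: right child of doe (depth 5)
fox: right child of eel (depth 6)
pug: right child of fox (depth 7)
jay: left child of pug (depth 8)
owl: right child of jay (depth 9)
pig: right child of owl (depth 10)
bat: right child of ape (depth 3)
hen: left child of jay (depth 9)

bat hen pig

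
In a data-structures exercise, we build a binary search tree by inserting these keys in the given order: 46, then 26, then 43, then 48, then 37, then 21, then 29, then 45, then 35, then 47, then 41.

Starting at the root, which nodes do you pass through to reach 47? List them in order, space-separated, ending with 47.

46 48 47

46: root
26: left child of 46 (depth 1)
43: right child of 26 (depth 2)
48: right child of 46 (depth 1)
37: left child of 43 (depth 3)
21: left child of 26 (depth 2)
29: left child of 37 (depth 4)
45: right child of 43 (depth 3)
35: right child of 29 (depth 5)
47: left child of 48 (depth 2)
41: right child of 37 (depth 4)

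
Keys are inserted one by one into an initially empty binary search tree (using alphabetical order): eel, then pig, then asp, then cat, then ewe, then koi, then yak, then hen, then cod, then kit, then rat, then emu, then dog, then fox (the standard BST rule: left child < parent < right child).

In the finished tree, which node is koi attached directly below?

ewe

eel: root
pig: right child of eel (depth 1)
asp: left child of eel (depth 1)
cat: right child of asp (depth 2)
ewe: left child of pig (depth 2)
koi: right child of ewe (depth 3)
yak: right child of pig (depth 2)
hen: left child of koi (depth 4)
cod: right child of cat (depth 3)
kit: right child of hen (depth 5)
rat: left child of yak (depth 3)
emu: left child of ewe (depth 3)
dog: right child of cod (depth 4)
fox: left child of hen (depth 5)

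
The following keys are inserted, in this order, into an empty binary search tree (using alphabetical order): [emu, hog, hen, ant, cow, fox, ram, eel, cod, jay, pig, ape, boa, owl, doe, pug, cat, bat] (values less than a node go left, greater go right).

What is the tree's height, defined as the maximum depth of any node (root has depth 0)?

Insert emu: tree is empty, so emu becomes the root.
Insert hog: hog > emu → go right. Place as right child of emu.
Insert hen: hen > emu → go right; hen < hog → go left. Place as left child of hog.
Insert ant: ant < emu → go left. Place as left child of emu.
Insert cow: cow < emu → go left; cow > ant → go right. Place as right child of ant.
Insert fox: fox > emu → go right; fox < hog → go left; fox < hen → go left. Place as left child of hen.
Insert ram: ram > emu → go right; ram > hog → go right. Place as right child of hog.
Insert eel: eel < emu → go left; eel > ant → go right; eel > cow → go right. Place as right child of cow.
Insert cod: cod < emu → go left; cod > ant → go right; cod < cow → go left. Place as left child of cow.
Insert jay: jay > emu → go right; jay > hog → go right; jay < ram → go left. Place as left child of ram.
Insert pig: pig > emu → go right; pig > hog → go right; pig < ram → go left; pig > jay → go right. Place as right child of jay.
Insert ape: ape < emu → go left; ape > ant → go right; ape < cow → go left; ape < cod → go left. Place as left child of cod.
Insert boa: boa < emu → go left; boa > ant → go right; boa < cow → go left; boa < cod → go left; boa > ape → go right. Place as right child of ape.
Insert owl: owl > emu → go right; owl > hog → go right; owl < ram → go left; owl > jay → go right; owl < pig → go left. Place as left child of pig.
Insert doe: doe < emu → go left; doe > ant → go right; doe > cow → go right; doe < eel → go left. Place as left child of eel.
Insert pug: pug > emu → go right; pug > hog → go right; pug < ram → go left; pug > jay → go right; pug > pig → go right. Place as right child of pig.
Insert cat: cat < emu → go left; cat > ant → go right; cat < cow → go left; cat < cod → go left; cat > ape → go right; cat > boa → go right. Place as right child of boa.
Insert bat: bat < emu → go left; bat > ant → go right; bat < cow → go left; bat < cod → go left; bat > ape → go right; bat < boa → go left. Place as left child of boa.

The deepest node is cat at depth 6.

6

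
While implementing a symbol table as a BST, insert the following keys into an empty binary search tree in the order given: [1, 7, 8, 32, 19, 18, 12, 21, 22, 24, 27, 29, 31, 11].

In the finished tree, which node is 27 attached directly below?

Resulting structure (node: left, right):
  1: L=–, R=7
  7: L=–, R=8
  8: L=–, R=32
  32: L=19, R=–
  19: L=18, R=21
  18: L=12, R=–
  12: L=11, R=–
  21: L=–, R=22
  22: L=–, R=24
  24: L=–, R=27
  27: L=–, R=29
  29: L=–, R=31
  31: L=–, R=–
  11: L=–, R=–

24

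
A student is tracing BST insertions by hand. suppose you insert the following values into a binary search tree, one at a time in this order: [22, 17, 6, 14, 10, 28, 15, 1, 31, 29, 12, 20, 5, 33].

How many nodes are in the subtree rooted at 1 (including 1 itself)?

Resulting structure (node: left, right):
  22: L=17, R=28
  17: L=6, R=20
  6: L=1, R=14
  14: L=10, R=15
  10: L=–, R=12
  28: L=–, R=31
  15: L=–, R=–
  1: L=–, R=5
  31: L=29, R=33
  29: L=–, R=–
  12: L=–, R=–
  20: L=–, R=–
  5: L=–, R=–
  33: L=–, R=–

Subtree rooted at 1 contains: 1, 5 — 2 nodes.

2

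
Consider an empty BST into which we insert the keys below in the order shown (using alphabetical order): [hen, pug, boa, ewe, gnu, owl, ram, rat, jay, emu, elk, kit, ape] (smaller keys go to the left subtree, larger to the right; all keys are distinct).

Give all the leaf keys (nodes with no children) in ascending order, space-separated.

Insert hen: tree is empty, so hen becomes the root.
Insert pug: pug > hen → go right. Place as right child of hen.
Insert boa: boa < hen → go left. Place as left child of hen.
Insert ewe: ewe < hen → go left; ewe > boa → go right. Place as right child of boa.
Insert gnu: gnu < hen → go left; gnu > boa → go right; gnu > ewe → go right. Place as right child of ewe.
Insert owl: owl > hen → go right; owl < pug → go left. Place as left child of pug.
Insert ram: ram > hen → go right; ram > pug → go right. Place as right child of pug.
Insert rat: rat > hen → go right; rat > pug → go right; rat > ram → go right. Place as right child of ram.
Insert jay: jay > hen → go right; jay < pug → go left; jay < owl → go left. Place as left child of owl.
Insert emu: emu < hen → go left; emu > boa → go right; emu < ewe → go left. Place as left child of ewe.
Insert elk: elk < hen → go left; elk > boa → go right; elk < ewe → go left; elk < emu → go left. Place as left child of emu.
Insert kit: kit > hen → go right; kit < pug → go left; kit < owl → go left; kit > jay → go right. Place as right child of jay.
Insert ape: ape < hen → go left; ape < boa → go left. Place as left child of boa.

ape elk gnu kit rat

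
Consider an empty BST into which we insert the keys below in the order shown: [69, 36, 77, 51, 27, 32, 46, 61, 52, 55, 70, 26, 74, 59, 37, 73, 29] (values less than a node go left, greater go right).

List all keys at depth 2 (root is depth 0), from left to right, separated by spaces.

Insert 69: tree is empty, so 69 becomes the root.
Insert 36: 36 < 69 → go left. Place as left child of 69.
Insert 77: 77 > 69 → go right. Place as right child of 69.
Insert 51: 51 < 69 → go left; 51 > 36 → go right. Place as right child of 36.
Insert 27: 27 < 69 → go left; 27 < 36 → go left. Place as left child of 36.
Insert 32: 32 < 69 → go left; 32 < 36 → go left; 32 > 27 → go right. Place as right child of 27.
Insert 46: 46 < 69 → go left; 46 > 36 → go right; 46 < 51 → go left. Place as left child of 51.
Insert 61: 61 < 69 → go left; 61 > 36 → go right; 61 > 51 → go right. Place as right child of 51.
Insert 52: 52 < 69 → go left; 52 > 36 → go right; 52 > 51 → go right; 52 < 61 → go left. Place as left child of 61.
Insert 55: 55 < 69 → go left; 55 > 36 → go right; 55 > 51 → go right; 55 < 61 → go left; 55 > 52 → go right. Place as right child of 52.
Insert 70: 70 > 69 → go right; 70 < 77 → go left. Place as left child of 77.
Insert 26: 26 < 69 → go left; 26 < 36 → go left; 26 < 27 → go left. Place as left child of 27.
Insert 74: 74 > 69 → go right; 74 < 77 → go left; 74 > 70 → go right. Place as right child of 70.
Insert 59: 59 < 69 → go left; 59 > 36 → go right; 59 > 51 → go right; 59 < 61 → go left; 59 > 52 → go right; 59 > 55 → go right. Place as right child of 55.
Insert 37: 37 < 69 → go left; 37 > 36 → go right; 37 < 51 → go left; 37 < 46 → go left. Place as left child of 46.
Insert 73: 73 > 69 → go right; 73 < 77 → go left; 73 > 70 → go right; 73 < 74 → go left. Place as left child of 74.
Insert 29: 29 < 69 → go left; 29 < 36 → go left; 29 > 27 → go right; 29 < 32 → go left. Place as left child of 32.

27 51 70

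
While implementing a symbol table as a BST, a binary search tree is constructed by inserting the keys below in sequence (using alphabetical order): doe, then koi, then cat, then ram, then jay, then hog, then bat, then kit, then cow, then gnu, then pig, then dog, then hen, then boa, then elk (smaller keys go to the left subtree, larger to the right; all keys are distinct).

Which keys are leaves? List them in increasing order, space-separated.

Insert doe: tree is empty, so doe becomes the root.
Insert koi: koi > doe → go right. Place as right child of doe.
Insert cat: cat < doe → go left. Place as left child of doe.
Insert ram: ram > doe → go right; ram > koi → go right. Place as right child of koi.
Insert jay: jay > doe → go right; jay < koi → go left. Place as left child of koi.
Insert hog: hog > doe → go right; hog < koi → go left; hog < jay → go left. Place as left child of jay.
Insert bat: bat < doe → go left; bat < cat → go left. Place as left child of cat.
Insert kit: kit > doe → go right; kit < koi → go left; kit > jay → go right. Place as right child of jay.
Insert cow: cow < doe → go left; cow > cat → go right. Place as right child of cat.
Insert gnu: gnu > doe → go right; gnu < koi → go left; gnu < jay → go left; gnu < hog → go left. Place as left child of hog.
Insert pig: pig > doe → go right; pig > koi → go right; pig < ram → go left. Place as left child of ram.
Insert dog: dog > doe → go right; dog < koi → go left; dog < jay → go left; dog < hog → go left; dog < gnu → go left. Place as left child of gnu.
Insert hen: hen > doe → go right; hen < koi → go left; hen < jay → go left; hen < hog → go left; hen > gnu → go right. Place as right child of gnu.
Insert boa: boa < doe → go left; boa < cat → go left; boa > bat → go right. Place as right child of bat.
Insert elk: elk > doe → go right; elk < koi → go left; elk < jay → go left; elk < hog → go left; elk < gnu → go left; elk > dog → go right. Place as right child of dog.

boa cow elk hen kit pig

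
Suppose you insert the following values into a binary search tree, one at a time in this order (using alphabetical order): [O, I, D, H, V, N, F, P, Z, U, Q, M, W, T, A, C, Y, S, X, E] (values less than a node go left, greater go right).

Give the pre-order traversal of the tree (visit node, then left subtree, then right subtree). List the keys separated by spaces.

O: root
I: left child of O (depth 1)
D: left child of I (depth 2)
H: right child of D (depth 3)
V: right child of O (depth 1)
N: right child of I (depth 2)
F: left child of H (depth 4)
P: left child of V (depth 2)
Z: right child of V (depth 2)
U: right child of P (depth 3)
Q: left child of U (depth 4)
M: left child of N (depth 3)
W: left child of Z (depth 3)
T: right child of Q (depth 5)
A: left child of D (depth 3)
C: right child of A (depth 4)
Y: right child of W (depth 4)
S: left child of T (depth 6)
X: left child of Y (depth 5)
E: left child of F (depth 5)

O I D A C H F E N M V P U Q T S Z W Y X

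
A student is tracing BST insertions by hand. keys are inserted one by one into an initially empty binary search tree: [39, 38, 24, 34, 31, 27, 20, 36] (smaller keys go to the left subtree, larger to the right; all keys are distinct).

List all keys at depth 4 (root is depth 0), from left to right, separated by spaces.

39: root
38: left child of 39 (depth 1)
24: left child of 38 (depth 2)
34: right child of 24 (depth 3)
31: left child of 34 (depth 4)
27: left child of 31 (depth 5)
20: left child of 24 (depth 3)
36: right child of 34 (depth 4)

31 36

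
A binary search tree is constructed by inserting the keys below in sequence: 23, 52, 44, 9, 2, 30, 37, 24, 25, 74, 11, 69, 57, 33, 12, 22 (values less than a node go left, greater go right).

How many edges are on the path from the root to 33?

Insert 23: tree is empty, so 23 becomes the root.
Insert 52: 52 > 23 → go right. Place as right child of 23.
Insert 44: 44 > 23 → go right; 44 < 52 → go left. Place as left child of 52.
Insert 9: 9 < 23 → go left. Place as left child of 23.
Insert 2: 2 < 23 → go left; 2 < 9 → go left. Place as left child of 9.
Insert 30: 30 > 23 → go right; 30 < 52 → go left; 30 < 44 → go left. Place as left child of 44.
Insert 37: 37 > 23 → go right; 37 < 52 → go left; 37 < 44 → go left; 37 > 30 → go right. Place as right child of 30.
Insert 24: 24 > 23 → go right; 24 < 52 → go left; 24 < 44 → go left; 24 < 30 → go left. Place as left child of 30.
Insert 25: 25 > 23 → go right; 25 < 52 → go left; 25 < 44 → go left; 25 < 30 → go left; 25 > 24 → go right. Place as right child of 24.
Insert 74: 74 > 23 → go right; 74 > 52 → go right. Place as right child of 52.
Insert 11: 11 < 23 → go left; 11 > 9 → go right. Place as right child of 9.
Insert 69: 69 > 23 → go right; 69 > 52 → go right; 69 < 74 → go left. Place as left child of 74.
Insert 57: 57 > 23 → go right; 57 > 52 → go right; 57 < 74 → go left; 57 < 69 → go left. Place as left child of 69.
Insert 33: 33 > 23 → go right; 33 < 52 → go left; 33 < 44 → go left; 33 > 30 → go right; 33 < 37 → go left. Place as left child of 37.
Insert 12: 12 < 23 → go left; 12 > 9 → go right; 12 > 11 → go right. Place as right child of 11.
Insert 22: 22 < 23 → go left; 22 > 9 → go right; 22 > 11 → go right; 22 > 12 → go right. Place as right child of 12.

Path to 33: 23 → 52 → 44 → 30 → 37 → 33, which is 5 edges.

5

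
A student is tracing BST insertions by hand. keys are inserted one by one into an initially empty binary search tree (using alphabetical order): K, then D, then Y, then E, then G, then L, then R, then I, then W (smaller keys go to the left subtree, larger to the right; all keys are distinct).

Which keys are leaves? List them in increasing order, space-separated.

Insert K: tree is empty, so K becomes the root.
Insert D: D < K → go left. Place as left child of K.
Insert Y: Y > K → go right. Place as right child of K.
Insert E: E < K → go left; E > D → go right. Place as right child of D.
Insert G: G < K → go left; G > D → go right; G > E → go right. Place as right child of E.
Insert L: L > K → go right; L < Y → go left. Place as left child of Y.
Insert R: R > K → go right; R < Y → go left; R > L → go right. Place as right child of L.
Insert I: I < K → go left; I > D → go right; I > E → go right; I > G → go right. Place as right child of G.
Insert W: W > K → go right; W < Y → go left; W > L → go right; W > R → go right. Place as right child of R.

I W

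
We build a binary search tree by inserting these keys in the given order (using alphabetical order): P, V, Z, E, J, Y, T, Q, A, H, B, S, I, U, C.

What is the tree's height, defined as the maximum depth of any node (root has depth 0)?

P: root
V: right child of P (depth 1)
Z: right child of V (depth 2)
E: left child of P (depth 1)
J: right child of E (depth 2)
Y: left child of Z (depth 3)
T: left child of V (depth 2)
Q: left child of T (depth 3)
A: left child of E (depth 2)
H: left child of J (depth 3)
B: right child of A (depth 3)
S: right child of Q (depth 4)
I: right child of H (depth 4)
U: right child of T (depth 3)
C: right child of B (depth 4)

The deepest node is S at depth 4.

4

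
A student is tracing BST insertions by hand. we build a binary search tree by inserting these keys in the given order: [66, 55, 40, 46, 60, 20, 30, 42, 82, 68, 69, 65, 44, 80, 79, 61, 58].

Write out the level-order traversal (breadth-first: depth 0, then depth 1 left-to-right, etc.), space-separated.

66 55 82 40 60 68 20 46 58 65 69 30 42 61 80 44 79

66: root
55: left child of 66 (depth 1)
40: left child of 55 (depth 2)
46: right child of 40 (depth 3)
60: right child of 55 (depth 2)
20: left child of 40 (depth 3)
30: right child of 20 (depth 4)
42: left child of 46 (depth 4)
82: right child of 66 (depth 1)
68: left child of 82 (depth 2)
69: right child of 68 (depth 3)
65: right child of 60 (depth 3)
44: right child of 42 (depth 5)
80: right child of 69 (depth 4)
79: left child of 80 (depth 5)
61: left child of 65 (depth 4)
58: left child of 60 (depth 3)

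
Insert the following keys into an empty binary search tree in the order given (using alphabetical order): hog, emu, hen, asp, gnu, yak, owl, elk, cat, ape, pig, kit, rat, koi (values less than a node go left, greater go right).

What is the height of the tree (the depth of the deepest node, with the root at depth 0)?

Insert hog: tree is empty, so hog becomes the root.
Insert emu: emu < hog → go left. Place as left child of hog.
Insert hen: hen < hog → go left; hen > emu → go right. Place as right child of emu.
Insert asp: asp < hog → go left; asp < emu → go left. Place as left child of emu.
Insert gnu: gnu < hog → go left; gnu > emu → go right; gnu < hen → go left. Place as left child of hen.
Insert yak: yak > hog → go right. Place as right child of hog.
Insert owl: owl > hog → go right; owl < yak → go left. Place as left child of yak.
Insert elk: elk < hog → go left; elk < emu → go left; elk > asp → go right. Place as right child of asp.
Insert cat: cat < hog → go left; cat < emu → go left; cat > asp → go right; cat < elk → go left. Place as left child of elk.
Insert ape: ape < hog → go left; ape < emu → go left; ape < asp → go left. Place as left child of asp.
Insert pig: pig > hog → go right; pig < yak → go left; pig > owl → go right. Place as right child of owl.
Insert kit: kit > hog → go right; kit < yak → go left; kit < owl → go left. Place as left child of owl.
Insert rat: rat > hog → go right; rat < yak → go left; rat > owl → go right; rat > pig → go right. Place as right child of pig.
Insert koi: koi > hog → go right; koi < yak → go left; koi < owl → go left; koi > kit → go right. Place as right child of kit.

The deepest node is cat at depth 4.

4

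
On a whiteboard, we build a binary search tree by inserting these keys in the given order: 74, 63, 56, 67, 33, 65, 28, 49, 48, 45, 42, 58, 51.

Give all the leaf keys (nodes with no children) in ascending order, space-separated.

Insert 74: tree is empty, so 74 becomes the root.
Insert 63: 63 < 74 → go left. Place as left child of 74.
Insert 56: 56 < 74 → go left; 56 < 63 → go left. Place as left child of 63.
Insert 67: 67 < 74 → go left; 67 > 63 → go right. Place as right child of 63.
Insert 33: 33 < 74 → go left; 33 < 63 → go left; 33 < 56 → go left. Place as left child of 56.
Insert 65: 65 < 74 → go left; 65 > 63 → go right; 65 < 67 → go left. Place as left child of 67.
Insert 28: 28 < 74 → go left; 28 < 63 → go left; 28 < 56 → go left; 28 < 33 → go left. Place as left child of 33.
Insert 49: 49 < 74 → go left; 49 < 63 → go left; 49 < 56 → go left; 49 > 33 → go right. Place as right child of 33.
Insert 48: 48 < 74 → go left; 48 < 63 → go left; 48 < 56 → go left; 48 > 33 → go right; 48 < 49 → go left. Place as left child of 49.
Insert 45: 45 < 74 → go left; 45 < 63 → go left; 45 < 56 → go left; 45 > 33 → go right; 45 < 49 → go left; 45 < 48 → go left. Place as left child of 48.
Insert 42: 42 < 74 → go left; 42 < 63 → go left; 42 < 56 → go left; 42 > 33 → go right; 42 < 49 → go left; 42 < 48 → go left; 42 < 45 → go left. Place as left child of 45.
Insert 58: 58 < 74 → go left; 58 < 63 → go left; 58 > 56 → go right. Place as right child of 56.
Insert 51: 51 < 74 → go left; 51 < 63 → go left; 51 < 56 → go left; 51 > 33 → go right; 51 > 49 → go right. Place as right child of 49.

28 42 51 58 65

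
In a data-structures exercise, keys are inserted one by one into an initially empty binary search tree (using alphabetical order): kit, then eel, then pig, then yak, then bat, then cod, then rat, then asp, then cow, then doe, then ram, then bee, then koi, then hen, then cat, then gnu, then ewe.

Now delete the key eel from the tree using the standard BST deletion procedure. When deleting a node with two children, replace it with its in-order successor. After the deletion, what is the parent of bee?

Resulting structure (node: left, right):
  kit: L=eel, R=pig
  eel: L=bat, R=hen
  pig: L=koi, R=yak
  yak: L=rat, R=–
  bat: L=asp, R=cod
  cod: L=bee, R=cow
  rat: L=ram, R=–
  asp: L=–, R=–
  cow: L=–, R=doe
  doe: L=–, R=–
  ram: L=–, R=–
  bee: L=–, R=cat
  koi: L=–, R=–
  hen: L=gnu, R=–
  cat: L=–, R=–
  gnu: L=ewe, R=–
  ewe: L=–, R=–

Delete eel (two children — replace with in-order successor).
After deletion, bee's parent is cod.

cod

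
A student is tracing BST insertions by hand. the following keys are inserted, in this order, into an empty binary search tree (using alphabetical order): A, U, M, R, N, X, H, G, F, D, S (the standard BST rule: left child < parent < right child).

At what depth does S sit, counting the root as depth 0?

4

Insert A: tree is empty, so A becomes the root.
Insert U: U > A → go right. Place as right child of A.
Insert M: M > A → go right; M < U → go left. Place as left child of U.
Insert R: R > A → go right; R < U → go left; R > M → go right. Place as right child of M.
Insert N: N > A → go right; N < U → go left; N > M → go right; N < R → go left. Place as left child of R.
Insert X: X > A → go right; X > U → go right. Place as right child of U.
Insert H: H > A → go right; H < U → go left; H < M → go left. Place as left child of M.
Insert G: G > A → go right; G < U → go left; G < M → go left; G < H → go left. Place as left child of H.
Insert F: F > A → go right; F < U → go left; F < M → go left; F < H → go left; F < G → go left. Place as left child of G.
Insert D: D > A → go right; D < U → go left; D < M → go left; D < H → go left; D < G → go left; D < F → go left. Place as left child of F.
Insert S: S > A → go right; S < U → go left; S > M → go right; S > R → go right. Place as right child of R.

Path to S: A → U → M → R → S, which is 4 edges.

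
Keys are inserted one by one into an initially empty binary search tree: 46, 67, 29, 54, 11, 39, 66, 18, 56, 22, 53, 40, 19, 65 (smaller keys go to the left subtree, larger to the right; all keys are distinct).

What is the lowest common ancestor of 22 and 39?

Insert 46: tree is empty, so 46 becomes the root.
Insert 67: 67 > 46 → go right. Place as right child of 46.
Insert 29: 29 < 46 → go left. Place as left child of 46.
Insert 54: 54 > 46 → go right; 54 < 67 → go left. Place as left child of 67.
Insert 11: 11 < 46 → go left; 11 < 29 → go left. Place as left child of 29.
Insert 39: 39 < 46 → go left; 39 > 29 → go right. Place as right child of 29.
Insert 66: 66 > 46 → go right; 66 < 67 → go left; 66 > 54 → go right. Place as right child of 54.
Insert 18: 18 < 46 → go left; 18 < 29 → go left; 18 > 11 → go right. Place as right child of 11.
Insert 56: 56 > 46 → go right; 56 < 67 → go left; 56 > 54 → go right; 56 < 66 → go left. Place as left child of 66.
Insert 22: 22 < 46 → go left; 22 < 29 → go left; 22 > 11 → go right; 22 > 18 → go right. Place as right child of 18.
Insert 53: 53 > 46 → go right; 53 < 67 → go left; 53 < 54 → go left. Place as left child of 54.
Insert 40: 40 < 46 → go left; 40 > 29 → go right; 40 > 39 → go right. Place as right child of 39.
Insert 19: 19 < 46 → go left; 19 < 29 → go left; 19 > 11 → go right; 19 > 18 → go right; 19 < 22 → go left. Place as left child of 22.
Insert 65: 65 > 46 → go right; 65 < 67 → go left; 65 > 54 → go right; 65 < 66 → go left; 65 > 56 → go right. Place as right child of 56.

Path to 22: 46 → 29 → 11 → 18 → 22
Path to 39: 46 → 29 → 39
The paths share a prefix ending at 29, then split left and right.

29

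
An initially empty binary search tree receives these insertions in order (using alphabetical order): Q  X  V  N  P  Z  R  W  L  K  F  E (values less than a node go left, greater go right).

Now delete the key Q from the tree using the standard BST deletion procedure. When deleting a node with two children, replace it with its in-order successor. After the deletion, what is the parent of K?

Resulting structure (node: left, right):
  Q: L=N, R=X
  X: L=V, R=Z
  V: L=R, R=W
  N: L=L, R=P
  P: L=–, R=–
  Z: L=–, R=–
  R: L=–, R=–
  W: L=–, R=–
  L: L=K, R=–
  K: L=F, R=–
  F: L=E, R=–
  E: L=–, R=–

Delete Q (two children — replace with in-order successor).
After deletion, K's parent is L.

L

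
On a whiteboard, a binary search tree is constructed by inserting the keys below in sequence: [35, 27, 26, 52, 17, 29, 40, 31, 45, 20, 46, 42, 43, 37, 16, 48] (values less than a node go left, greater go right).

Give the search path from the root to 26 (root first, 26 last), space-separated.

35: root
27: left child of 35 (depth 1)
26: left child of 27 (depth 2)
52: right child of 35 (depth 1)
17: left child of 26 (depth 3)
29: right child of 27 (depth 2)
40: left child of 52 (depth 2)
31: right child of 29 (depth 3)
45: right child of 40 (depth 3)
20: right child of 17 (depth 4)
46: right child of 45 (depth 4)
42: left child of 45 (depth 4)
43: right child of 42 (depth 5)
37: left child of 40 (depth 3)
16: left child of 17 (depth 4)
48: right child of 46 (depth 5)

35 27 26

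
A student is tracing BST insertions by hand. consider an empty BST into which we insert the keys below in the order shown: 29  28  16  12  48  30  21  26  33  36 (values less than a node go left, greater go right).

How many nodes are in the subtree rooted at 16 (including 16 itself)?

4

Resulting structure (node: left, right):
  29: L=28, R=48
  28: L=16, R=–
  16: L=12, R=21
  12: L=–, R=–
  48: L=30, R=–
  30: L=–, R=33
  21: L=–, R=26
  26: L=–, R=–
  33: L=–, R=36
  36: L=–, R=–

Subtree rooted at 16 contains: 16, 12, 21, 26 — 4 nodes.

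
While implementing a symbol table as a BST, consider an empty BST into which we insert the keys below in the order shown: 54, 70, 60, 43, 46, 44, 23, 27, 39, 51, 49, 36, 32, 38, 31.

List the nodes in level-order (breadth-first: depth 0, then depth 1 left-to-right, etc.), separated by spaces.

54: root
70: right child of 54 (depth 1)
60: left child of 70 (depth 2)
43: left child of 54 (depth 1)
46: right child of 43 (depth 2)
44: left child of 46 (depth 3)
23: left child of 43 (depth 2)
27: right child of 23 (depth 3)
39: right child of 27 (depth 4)
51: right child of 46 (depth 3)
49: left child of 51 (depth 4)
36: left child of 39 (depth 5)
32: left child of 36 (depth 6)
38: right child of 36 (depth 6)
31: left child of 32 (depth 7)

54 43 70 23 46 60 27 44 51 39 49 36 32 38 31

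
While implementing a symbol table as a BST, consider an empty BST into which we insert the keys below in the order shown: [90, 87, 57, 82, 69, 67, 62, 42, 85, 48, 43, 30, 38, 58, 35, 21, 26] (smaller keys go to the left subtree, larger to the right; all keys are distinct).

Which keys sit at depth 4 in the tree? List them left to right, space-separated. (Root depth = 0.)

30 48 69 85

90: root
87: left child of 90 (depth 1)
57: left child of 87 (depth 2)
82: right child of 57 (depth 3)
69: left child of 82 (depth 4)
67: left child of 69 (depth 5)
62: left child of 67 (depth 6)
42: left child of 57 (depth 3)
85: right child of 82 (depth 4)
48: right child of 42 (depth 4)
43: left child of 48 (depth 5)
30: left child of 42 (depth 4)
38: right child of 30 (depth 5)
58: left child of 62 (depth 7)
35: left child of 38 (depth 6)
21: left child of 30 (depth 5)
26: right child of 21 (depth 6)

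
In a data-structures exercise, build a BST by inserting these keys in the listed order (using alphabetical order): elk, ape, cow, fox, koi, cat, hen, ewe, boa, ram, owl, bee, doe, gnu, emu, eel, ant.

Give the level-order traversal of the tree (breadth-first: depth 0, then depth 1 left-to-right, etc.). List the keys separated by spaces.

Resulting structure (node: left, right):
  elk: L=ape, R=fox
  ape: L=ant, R=cow
  cow: L=cat, R=doe
  fox: L=ewe, R=koi
  koi: L=hen, R=ram
  cat: L=boa, R=–
  hen: L=gnu, R=–
  ewe: L=emu, R=–
  boa: L=bee, R=–
  ram: L=owl, R=–
  owl: L=–, R=–
  bee: L=–, R=–
  doe: L=–, R=eel
  gnu: L=–, R=–
  emu: L=–, R=–
  eel: L=–, R=–
  ant: L=–, R=–

elk ape fox ant cow ewe koi cat doe emu hen ram boa eel gnu owl bee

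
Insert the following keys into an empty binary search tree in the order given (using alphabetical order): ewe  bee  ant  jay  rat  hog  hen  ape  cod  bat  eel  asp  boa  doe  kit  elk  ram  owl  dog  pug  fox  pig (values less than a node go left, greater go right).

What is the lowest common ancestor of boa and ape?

bee

ewe: root
bee: left child of ewe (depth 1)
ant: left child of bee (depth 2)
jay: right child of ewe (depth 1)
rat: right child of jay (depth 2)
hog: left child of jay (depth 2)
hen: left child of hog (depth 3)
ape: right child of ant (depth 3)
cod: right child of bee (depth 2)
bat: right child of ape (depth 4)
eel: right child of cod (depth 3)
asp: left child of bat (depth 5)
boa: left child of cod (depth 3)
doe: left child of eel (depth 4)
kit: left child of rat (depth 3)
elk: right child of eel (depth 4)
ram: right child of kit (depth 4)
owl: left child of ram (depth 5)
dog: right child of doe (depth 5)
pug: right child of owl (depth 6)
fox: left child of hen (depth 4)
pig: left child of pug (depth 7)

Path to boa: ewe → bee → cod → boa
Path to ape: ewe → bee → ant → ape
The paths share a prefix ending at bee, then split left and right.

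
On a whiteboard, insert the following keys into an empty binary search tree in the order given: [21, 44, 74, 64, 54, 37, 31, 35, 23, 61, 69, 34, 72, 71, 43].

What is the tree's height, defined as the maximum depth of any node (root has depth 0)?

6

Resulting structure (node: left, right):
  21: L=–, R=44
  44: L=37, R=74
  74: L=64, R=–
  64: L=54, R=69
  54: L=–, R=61
  37: L=31, R=43
  31: L=23, R=35
  35: L=34, R=–
  23: L=–, R=–
  61: L=–, R=–
  69: L=–, R=72
  34: L=–, R=–
  72: L=71, R=–
  71: L=–, R=–
  43: L=–, R=–

The deepest node is 71 at depth 6.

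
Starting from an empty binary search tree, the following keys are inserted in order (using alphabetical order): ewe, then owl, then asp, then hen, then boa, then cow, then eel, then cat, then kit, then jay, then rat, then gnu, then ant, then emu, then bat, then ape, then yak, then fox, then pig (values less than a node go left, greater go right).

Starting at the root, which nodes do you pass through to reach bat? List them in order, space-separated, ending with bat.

ewe asp boa bat

ewe: root
owl: right child of ewe (depth 1)
asp: left child of ewe (depth 1)
hen: left child of owl (depth 2)
boa: right child of asp (depth 2)
cow: right child of boa (depth 3)
eel: right child of cow (depth 4)
cat: left child of cow (depth 4)
kit: right child of hen (depth 3)
jay: left child of kit (depth 4)
rat: right child of owl (depth 2)
gnu: left child of hen (depth 3)
ant: left child of asp (depth 2)
emu: right child of eel (depth 5)
bat: left child of boa (depth 3)
ape: right child of ant (depth 3)
yak: right child of rat (depth 3)
fox: left child of gnu (depth 4)
pig: left child of rat (depth 3)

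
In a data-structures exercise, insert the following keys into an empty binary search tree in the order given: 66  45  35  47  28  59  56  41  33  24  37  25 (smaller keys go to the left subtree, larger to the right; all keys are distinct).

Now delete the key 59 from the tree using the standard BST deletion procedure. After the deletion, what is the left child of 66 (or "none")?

Insert 66: tree is empty, so 66 becomes the root.
Insert 45: 45 < 66 → go left. Place as left child of 66.
Insert 35: 35 < 66 → go left; 35 < 45 → go left. Place as left child of 45.
Insert 47: 47 < 66 → go left; 47 > 45 → go right. Place as right child of 45.
Insert 28: 28 < 66 → go left; 28 < 45 → go left; 28 < 35 → go left. Place as left child of 35.
Insert 59: 59 < 66 → go left; 59 > 45 → go right; 59 > 47 → go right. Place as right child of 47.
Insert 56: 56 < 66 → go left; 56 > 45 → go right; 56 > 47 → go right; 56 < 59 → go left. Place as left child of 59.
Insert 41: 41 < 66 → go left; 41 < 45 → go left; 41 > 35 → go right. Place as right child of 35.
Insert 33: 33 < 66 → go left; 33 < 45 → go left; 33 < 35 → go left; 33 > 28 → go right. Place as right child of 28.
Insert 24: 24 < 66 → go left; 24 < 45 → go left; 24 < 35 → go left; 24 < 28 → go left. Place as left child of 28.
Insert 37: 37 < 66 → go left; 37 < 45 → go left; 37 > 35 → go right; 37 < 41 → go left. Place as left child of 41.
Insert 25: 25 < 66 → go left; 25 < 45 → go left; 25 < 35 → go left; 25 < 28 → go left; 25 > 24 → go right. Place as right child of 24.

Delete 59 (at most one child — splice it out).
After deletion, 66's left child: 45.

45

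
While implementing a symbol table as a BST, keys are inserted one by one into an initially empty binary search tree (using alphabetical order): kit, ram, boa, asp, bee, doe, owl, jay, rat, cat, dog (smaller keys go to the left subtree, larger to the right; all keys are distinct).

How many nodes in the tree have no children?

Resulting structure (node: left, right):
  kit: L=boa, R=ram
  ram: L=owl, R=rat
  boa: L=asp, R=doe
  asp: L=–, R=bee
  bee: L=–, R=–
  doe: L=cat, R=jay
  owl: L=–, R=–
  jay: L=dog, R=–
  rat: L=–, R=–
  cat: L=–, R=–
  dog: L=–, R=–

Leaves: bee, cat, dog, owl, rat — 5 in total.

5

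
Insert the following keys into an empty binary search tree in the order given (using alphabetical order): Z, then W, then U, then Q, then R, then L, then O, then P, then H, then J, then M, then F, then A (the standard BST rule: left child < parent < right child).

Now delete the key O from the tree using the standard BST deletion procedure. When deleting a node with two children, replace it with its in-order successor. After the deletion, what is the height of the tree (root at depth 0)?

Insert Z: tree is empty, so Z becomes the root.
Insert W: W < Z → go left. Place as left child of Z.
Insert U: U < Z → go left; U < W → go left. Place as left child of W.
Insert Q: Q < Z → go left; Q < W → go left; Q < U → go left. Place as left child of U.
Insert R: R < Z → go left; R < W → go left; R < U → go left; R > Q → go right. Place as right child of Q.
Insert L: L < Z → go left; L < W → go left; L < U → go left; L < Q → go left. Place as left child of Q.
Insert O: O < Z → go left; O < W → go left; O < U → go left; O < Q → go left; O > L → go right. Place as right child of L.
Insert P: P < Z → go left; P < W → go left; P < U → go left; P < Q → go left; P > L → go right; P > O → go right. Place as right child of O.
Insert H: H < Z → go left; H < W → go left; H < U → go left; H < Q → go left; H < L → go left. Place as left child of L.
Insert J: J < Z → go left; J < W → go left; J < U → go left; J < Q → go left; J < L → go left; J > H → go right. Place as right child of H.
Insert M: M < Z → go left; M < W → go left; M < U → go left; M < Q → go left; M > L → go right; M < O → go left. Place as left child of O.
Insert F: F < Z → go left; F < W → go left; F < U → go left; F < Q → go left; F < L → go left; F < H → go left. Place as left child of H.
Insert A: A < Z → go left; A < W → go left; A < U → go left; A < Q → go left; A < L → go left; A < H → go left; A < F → go left. Place as left child of F.

Delete O (two children — replace with in-order successor).
After deletion, deepest node is A at depth 7.

7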